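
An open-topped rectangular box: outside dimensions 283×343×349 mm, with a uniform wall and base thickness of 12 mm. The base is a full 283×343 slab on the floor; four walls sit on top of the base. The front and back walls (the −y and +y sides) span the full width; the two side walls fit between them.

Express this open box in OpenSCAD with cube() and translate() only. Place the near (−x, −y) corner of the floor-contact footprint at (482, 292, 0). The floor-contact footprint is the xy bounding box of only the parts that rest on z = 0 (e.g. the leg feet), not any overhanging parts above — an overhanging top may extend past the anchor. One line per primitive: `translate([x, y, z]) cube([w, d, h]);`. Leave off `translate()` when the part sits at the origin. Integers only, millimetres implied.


translate([482, 292, 0]) cube([283, 343, 12]);
translate([482, 292, 12]) cube([283, 12, 337]);
translate([482, 623, 12]) cube([283, 12, 337]);
translate([482, 304, 12]) cube([12, 319, 337]);
translate([753, 304, 12]) cube([12, 319, 337]);


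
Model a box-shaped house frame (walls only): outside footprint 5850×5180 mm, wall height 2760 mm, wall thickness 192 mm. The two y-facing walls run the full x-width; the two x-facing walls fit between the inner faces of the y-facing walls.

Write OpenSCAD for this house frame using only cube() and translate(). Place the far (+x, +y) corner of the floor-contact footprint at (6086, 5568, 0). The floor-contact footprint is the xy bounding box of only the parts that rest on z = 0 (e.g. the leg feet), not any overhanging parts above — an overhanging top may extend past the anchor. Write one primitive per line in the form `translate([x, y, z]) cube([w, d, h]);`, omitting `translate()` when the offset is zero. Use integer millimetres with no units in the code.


translate([236, 388, 0]) cube([5850, 192, 2760]);
translate([236, 5376, 0]) cube([5850, 192, 2760]);
translate([236, 580, 0]) cube([192, 4796, 2760]);
translate([5894, 580, 0]) cube([192, 4796, 2760]);


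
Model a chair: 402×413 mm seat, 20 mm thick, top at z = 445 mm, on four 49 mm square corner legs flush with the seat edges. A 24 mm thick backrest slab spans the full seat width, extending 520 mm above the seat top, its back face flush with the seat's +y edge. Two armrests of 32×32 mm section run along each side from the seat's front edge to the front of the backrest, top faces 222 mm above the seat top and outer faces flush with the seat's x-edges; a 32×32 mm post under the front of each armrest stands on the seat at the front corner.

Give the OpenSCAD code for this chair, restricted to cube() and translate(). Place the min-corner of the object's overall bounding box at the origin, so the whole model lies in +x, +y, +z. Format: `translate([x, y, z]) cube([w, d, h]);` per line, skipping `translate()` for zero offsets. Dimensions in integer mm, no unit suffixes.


translate([0, 0, 425]) cube([402, 413, 20]);
cube([49, 49, 425]);
translate([353, 0, 0]) cube([49, 49, 425]);
translate([0, 364, 0]) cube([49, 49, 425]);
translate([353, 364, 0]) cube([49, 49, 425]);
translate([0, 389, 445]) cube([402, 24, 520]);
translate([0, 0, 635]) cube([32, 389, 32]);
translate([370, 0, 635]) cube([32, 389, 32]);
translate([0, 0, 445]) cube([32, 32, 190]);
translate([370, 0, 445]) cube([32, 32, 190]);


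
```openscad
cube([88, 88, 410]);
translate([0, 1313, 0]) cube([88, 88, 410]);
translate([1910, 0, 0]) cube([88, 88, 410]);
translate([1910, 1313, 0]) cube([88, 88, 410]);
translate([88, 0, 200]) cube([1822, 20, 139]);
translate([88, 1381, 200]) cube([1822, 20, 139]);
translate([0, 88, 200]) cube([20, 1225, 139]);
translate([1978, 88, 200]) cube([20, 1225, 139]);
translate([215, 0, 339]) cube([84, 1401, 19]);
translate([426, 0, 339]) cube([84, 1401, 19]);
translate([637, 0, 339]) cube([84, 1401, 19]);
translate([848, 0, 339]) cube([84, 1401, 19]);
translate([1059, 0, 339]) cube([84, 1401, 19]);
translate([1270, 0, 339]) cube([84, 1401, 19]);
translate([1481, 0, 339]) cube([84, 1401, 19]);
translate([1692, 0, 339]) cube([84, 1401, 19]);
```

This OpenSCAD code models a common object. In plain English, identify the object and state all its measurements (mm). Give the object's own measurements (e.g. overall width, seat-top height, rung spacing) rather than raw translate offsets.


A bed frame 1998 mm long (x) by 1401 mm wide (y). Four 88×88 mm corner posts, 410 mm tall, at the corners of the footprint. Four rails of 20 mm thickness and 139 mm height run between adjacent posts with their undersides at z = 200 mm, their outer faces flush with the outside of the frame (the two x-running rails run between the posts' inner faces; the two y-running rails run between the posts' inner faces). 8 slats, each 84 mm wide (x) and 19 mm thick, lie across the top of the two x-running rails, running the full 1401 mm width of the frame in y; along x they sit between the end posts with a 127 mm gap after the −x posts and between neighbouring slats, leaving 134 mm before the +x posts.


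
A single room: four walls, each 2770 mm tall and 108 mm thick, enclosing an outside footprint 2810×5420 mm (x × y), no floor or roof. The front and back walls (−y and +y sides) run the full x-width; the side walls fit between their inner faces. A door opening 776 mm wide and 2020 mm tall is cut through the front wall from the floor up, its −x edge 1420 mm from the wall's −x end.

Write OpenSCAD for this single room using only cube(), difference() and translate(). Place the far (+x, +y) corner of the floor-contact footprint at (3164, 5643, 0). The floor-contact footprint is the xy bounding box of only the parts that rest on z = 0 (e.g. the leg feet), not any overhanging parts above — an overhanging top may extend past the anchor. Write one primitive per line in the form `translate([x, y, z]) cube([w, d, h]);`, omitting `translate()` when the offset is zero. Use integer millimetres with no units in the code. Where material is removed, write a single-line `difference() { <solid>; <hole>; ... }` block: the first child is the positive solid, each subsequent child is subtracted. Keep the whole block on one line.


difference() { translate([354, 223, 0]) cube([2810, 108, 2770]); translate([1774, 223, 0]) cube([776, 108, 2020]); }
translate([354, 5535, 0]) cube([2810, 108, 2770]);
translate([354, 331, 0]) cube([108, 5204, 2770]);
translate([3056, 331, 0]) cube([108, 5204, 2770]);


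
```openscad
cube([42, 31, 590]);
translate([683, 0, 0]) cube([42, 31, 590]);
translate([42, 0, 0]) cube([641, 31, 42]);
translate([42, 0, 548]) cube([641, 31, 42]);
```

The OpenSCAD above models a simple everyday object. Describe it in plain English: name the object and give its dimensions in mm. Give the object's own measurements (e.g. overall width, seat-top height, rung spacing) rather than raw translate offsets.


A rectangular picture frame lying in the x–z plane (depth along y). The opening is 641 mm wide (x) by 506 mm tall (z), surrounded by a border 42 mm wide on all four sides. The frame is 31 mm deep and is made of two full-height vertical stiles with two horizontal rails fitted between them.


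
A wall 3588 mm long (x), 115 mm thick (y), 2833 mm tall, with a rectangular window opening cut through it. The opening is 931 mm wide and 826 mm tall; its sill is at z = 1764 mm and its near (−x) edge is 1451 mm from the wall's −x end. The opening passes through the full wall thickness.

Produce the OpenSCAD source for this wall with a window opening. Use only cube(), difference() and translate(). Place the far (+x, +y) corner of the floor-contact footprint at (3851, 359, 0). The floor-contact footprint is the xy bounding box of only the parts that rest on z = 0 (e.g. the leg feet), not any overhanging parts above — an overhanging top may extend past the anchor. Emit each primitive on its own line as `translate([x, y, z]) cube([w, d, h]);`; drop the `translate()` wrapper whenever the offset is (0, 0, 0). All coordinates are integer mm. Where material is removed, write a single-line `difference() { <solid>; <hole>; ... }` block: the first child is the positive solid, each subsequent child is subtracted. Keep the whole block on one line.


difference() { translate([263, 244, 0]) cube([3588, 115, 2833]); translate([1714, 244, 1764]) cube([931, 115, 826]); }


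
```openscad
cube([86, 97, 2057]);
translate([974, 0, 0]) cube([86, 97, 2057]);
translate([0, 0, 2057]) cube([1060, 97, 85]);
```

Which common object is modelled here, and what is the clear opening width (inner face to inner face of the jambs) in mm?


A door frame. The clear opening width is 888 mm.

Two 2057 mm tall posts with a header on top — a door frame. The left jamb is 86 mm wide at x = 0; the right jamb starts at x = 974. The clear opening is 974 − 86 = 888 mm.


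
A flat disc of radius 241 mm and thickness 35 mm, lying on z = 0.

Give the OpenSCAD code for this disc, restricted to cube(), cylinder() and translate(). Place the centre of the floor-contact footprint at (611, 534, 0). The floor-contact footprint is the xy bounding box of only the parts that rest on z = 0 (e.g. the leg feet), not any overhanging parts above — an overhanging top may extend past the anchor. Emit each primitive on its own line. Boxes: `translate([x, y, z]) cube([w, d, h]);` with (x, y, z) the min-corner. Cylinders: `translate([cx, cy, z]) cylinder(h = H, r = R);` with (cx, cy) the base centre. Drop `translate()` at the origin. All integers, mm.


translate([611, 534, 0]) cylinder(h = 35, r = 241);


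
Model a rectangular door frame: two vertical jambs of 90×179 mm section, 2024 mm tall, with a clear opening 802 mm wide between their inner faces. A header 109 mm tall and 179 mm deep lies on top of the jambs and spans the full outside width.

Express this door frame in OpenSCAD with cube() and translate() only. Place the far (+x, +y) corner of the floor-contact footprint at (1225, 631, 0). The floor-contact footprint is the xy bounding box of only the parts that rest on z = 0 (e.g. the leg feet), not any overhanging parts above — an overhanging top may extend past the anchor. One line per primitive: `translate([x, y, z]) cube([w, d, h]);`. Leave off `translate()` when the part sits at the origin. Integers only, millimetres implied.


translate([243, 452, 0]) cube([90, 179, 2024]);
translate([1135, 452, 0]) cube([90, 179, 2024]);
translate([243, 452, 2024]) cube([982, 179, 109]);


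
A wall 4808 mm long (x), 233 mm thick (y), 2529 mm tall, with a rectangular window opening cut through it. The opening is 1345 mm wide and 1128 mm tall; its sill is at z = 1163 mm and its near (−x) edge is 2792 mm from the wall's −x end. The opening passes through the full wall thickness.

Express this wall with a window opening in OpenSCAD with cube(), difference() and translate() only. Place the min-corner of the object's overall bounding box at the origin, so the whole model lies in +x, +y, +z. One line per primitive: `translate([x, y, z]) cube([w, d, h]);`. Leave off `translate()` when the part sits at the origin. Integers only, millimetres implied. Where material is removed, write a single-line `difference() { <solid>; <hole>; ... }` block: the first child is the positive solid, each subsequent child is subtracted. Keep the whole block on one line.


difference() { cube([4808, 233, 2529]); translate([2792, 0, 1163]) cube([1345, 233, 1128]); }


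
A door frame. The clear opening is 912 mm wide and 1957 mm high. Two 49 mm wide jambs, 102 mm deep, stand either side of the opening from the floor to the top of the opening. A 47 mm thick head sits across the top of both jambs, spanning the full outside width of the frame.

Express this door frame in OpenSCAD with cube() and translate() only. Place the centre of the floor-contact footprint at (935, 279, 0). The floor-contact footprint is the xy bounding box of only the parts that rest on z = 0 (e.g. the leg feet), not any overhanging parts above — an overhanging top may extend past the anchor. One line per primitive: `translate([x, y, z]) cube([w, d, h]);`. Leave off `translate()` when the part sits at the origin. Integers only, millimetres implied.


translate([430, 228, 0]) cube([49, 102, 1957]);
translate([1391, 228, 0]) cube([49, 102, 1957]);
translate([430, 228, 1957]) cube([1010, 102, 47]);


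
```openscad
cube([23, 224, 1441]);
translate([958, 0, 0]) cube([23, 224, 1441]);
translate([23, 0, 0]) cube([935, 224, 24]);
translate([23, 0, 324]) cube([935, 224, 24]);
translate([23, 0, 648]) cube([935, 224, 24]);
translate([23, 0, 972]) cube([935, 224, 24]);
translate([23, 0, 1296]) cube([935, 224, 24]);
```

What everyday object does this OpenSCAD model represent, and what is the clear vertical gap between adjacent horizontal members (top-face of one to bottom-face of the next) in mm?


A bookshelf. The clear shelf gap is 300 mm.

Two tall side panels with 5 horizontal boards between them — a bookshelf. The first two shelf undersides are at z = 0 and z = 324; with shelf thickness 24, the clear gap is 324 − 0 − 24 = 300 mm.


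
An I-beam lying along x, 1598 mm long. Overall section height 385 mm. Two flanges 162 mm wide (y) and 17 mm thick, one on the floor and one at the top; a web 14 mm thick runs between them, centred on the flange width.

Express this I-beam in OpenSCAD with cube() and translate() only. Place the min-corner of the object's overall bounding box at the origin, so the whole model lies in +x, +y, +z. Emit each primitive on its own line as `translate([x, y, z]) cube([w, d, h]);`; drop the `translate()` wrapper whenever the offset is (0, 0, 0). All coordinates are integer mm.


cube([1598, 162, 17]);
translate([0, 74, 17]) cube([1598, 14, 351]);
translate([0, 0, 368]) cube([1598, 162, 17]);


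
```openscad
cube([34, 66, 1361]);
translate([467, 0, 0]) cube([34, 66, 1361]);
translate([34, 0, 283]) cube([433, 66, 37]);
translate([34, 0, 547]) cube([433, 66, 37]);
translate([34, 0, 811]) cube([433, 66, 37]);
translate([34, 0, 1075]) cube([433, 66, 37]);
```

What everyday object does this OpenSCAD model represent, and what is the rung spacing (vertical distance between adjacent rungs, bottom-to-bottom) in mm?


A ladder. The rung spacing is 264 mm.

Two tall 34×66 posts with 4 short bars between them — a ladder. Adjacent rungs sit at z = 283 and z = 547, so the spacing is 547 − 283 = 264 mm.


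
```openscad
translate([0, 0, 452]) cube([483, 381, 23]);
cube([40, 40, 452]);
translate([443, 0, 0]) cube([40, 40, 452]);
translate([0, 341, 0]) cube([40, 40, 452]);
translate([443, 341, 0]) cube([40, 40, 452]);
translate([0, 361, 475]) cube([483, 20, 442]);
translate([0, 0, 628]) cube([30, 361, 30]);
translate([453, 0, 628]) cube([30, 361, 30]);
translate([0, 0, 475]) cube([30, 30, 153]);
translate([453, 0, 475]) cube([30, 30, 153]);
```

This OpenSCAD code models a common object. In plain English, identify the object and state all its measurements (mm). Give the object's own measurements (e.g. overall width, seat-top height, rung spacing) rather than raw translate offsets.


A chair. The seat is a 483×381×23 mm slab with its top at z = 475 mm, on four 40×40 mm corner legs (flush with the seat edges, standing on z = 0). A flat backrest 20 mm thick, 442 mm tall, spans the full seat width and rises from the seat top along its +y edge, rear face flush with the rear of the seat. Two armrests of 30×30 mm section run along each side from the seat's front edge to the front of the backrest, top faces 183 mm above the seat top and outer faces flush with the seat's x-edges; a 30×30 mm post under the front of each armrest stands on the seat at the front corner.


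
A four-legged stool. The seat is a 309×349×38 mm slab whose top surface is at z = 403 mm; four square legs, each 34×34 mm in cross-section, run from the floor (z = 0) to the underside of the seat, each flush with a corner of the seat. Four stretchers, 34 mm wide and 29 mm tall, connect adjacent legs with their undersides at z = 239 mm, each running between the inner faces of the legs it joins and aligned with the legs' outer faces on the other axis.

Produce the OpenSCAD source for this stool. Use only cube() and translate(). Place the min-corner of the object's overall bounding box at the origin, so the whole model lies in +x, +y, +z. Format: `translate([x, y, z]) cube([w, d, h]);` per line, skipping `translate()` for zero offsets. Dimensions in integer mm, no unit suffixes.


// leg_h = 403 - 38 = 365
// stretcher span = 309 - 2*34 = 241
translate([0, 0, 365]) cube([309, 349, 38]);
cube([34, 34, 365]);
translate([275, 0, 0]) cube([34, 34, 365]);
translate([0, 315, 0]) cube([34, 34, 365]);
translate([275, 315, 0]) cube([34, 34, 365]);
translate([34, 0, 239]) cube([241, 34, 29]);
translate([34, 315, 239]) cube([241, 34, 29]);
translate([0, 34, 239]) cube([34, 281, 29]);
translate([275, 34, 239]) cube([34, 281, 29]);


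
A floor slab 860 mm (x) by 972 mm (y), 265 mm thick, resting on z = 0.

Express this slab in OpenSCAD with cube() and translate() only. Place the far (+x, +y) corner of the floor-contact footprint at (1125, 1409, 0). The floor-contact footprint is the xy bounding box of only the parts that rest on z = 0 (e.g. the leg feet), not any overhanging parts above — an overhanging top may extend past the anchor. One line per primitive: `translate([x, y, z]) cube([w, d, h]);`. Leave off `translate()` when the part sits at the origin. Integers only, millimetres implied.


translate([265, 437, 0]) cube([860, 972, 265]);


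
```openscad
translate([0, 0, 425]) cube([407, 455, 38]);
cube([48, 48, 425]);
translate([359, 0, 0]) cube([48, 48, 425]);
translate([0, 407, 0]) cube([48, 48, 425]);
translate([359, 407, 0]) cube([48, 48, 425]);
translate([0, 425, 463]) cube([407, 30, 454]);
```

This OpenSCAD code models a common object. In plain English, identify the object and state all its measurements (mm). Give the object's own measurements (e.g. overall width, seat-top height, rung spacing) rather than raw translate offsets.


A chair. The seat is a 407×455×38 mm slab with its top at z = 463 mm, on four 48×48 mm corner legs (flush with the seat edges, standing on z = 0). A flat backrest 30 mm thick, 454 mm tall, spans the full seat width and rises from the seat top along its +y edge, rear face flush with the rear of the seat.


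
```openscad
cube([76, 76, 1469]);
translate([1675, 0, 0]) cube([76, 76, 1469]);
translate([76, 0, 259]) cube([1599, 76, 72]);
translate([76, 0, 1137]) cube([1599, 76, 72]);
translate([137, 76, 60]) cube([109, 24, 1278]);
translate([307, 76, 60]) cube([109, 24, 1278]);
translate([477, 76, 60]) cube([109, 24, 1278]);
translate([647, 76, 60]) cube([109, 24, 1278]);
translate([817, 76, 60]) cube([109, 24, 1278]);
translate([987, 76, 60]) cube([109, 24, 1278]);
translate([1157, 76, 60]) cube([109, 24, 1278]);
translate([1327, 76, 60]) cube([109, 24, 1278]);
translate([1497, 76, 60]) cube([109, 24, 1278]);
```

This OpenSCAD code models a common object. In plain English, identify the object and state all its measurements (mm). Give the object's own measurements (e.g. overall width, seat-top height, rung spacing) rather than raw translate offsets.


A fence section. Two 76×76 mm posts, 1469 mm tall, stand on the floor with a clear span of 1599 mm between their inner faces. Two horizontal rails of 76×72 mm section span the gap between the posts with their undersides at z = 259 mm and z = 1137 mm, flush with the posts' −y face. 9 pickets, each 109 mm wide, 24 mm thick and 1278 mm tall, are fixed to the +y face of the rails with their bottoms at z = 60 mm, spaced across the span with a 61 mm gap after the −x post and between neighbouring pickets, with 69 mm left before the +x post.


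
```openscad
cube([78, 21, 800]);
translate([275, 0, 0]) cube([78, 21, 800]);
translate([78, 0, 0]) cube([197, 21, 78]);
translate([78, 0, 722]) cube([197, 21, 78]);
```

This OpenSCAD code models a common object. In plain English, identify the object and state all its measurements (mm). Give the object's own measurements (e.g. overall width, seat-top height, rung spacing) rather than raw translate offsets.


A rectangular picture frame lying in the x–z plane (depth along y). The opening is 197 mm wide (x) by 644 mm tall (z), surrounded by a border 78 mm wide on all four sides. The frame is 21 mm deep and is made of two full-height vertical stiles with two horizontal rails fitted between them.


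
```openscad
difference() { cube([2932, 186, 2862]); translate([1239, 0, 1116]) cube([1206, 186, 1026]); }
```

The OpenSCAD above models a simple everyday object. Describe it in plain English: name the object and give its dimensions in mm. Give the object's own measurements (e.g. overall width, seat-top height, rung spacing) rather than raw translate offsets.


A wall 2932 mm long (x), 186 mm thick (y), 2862 mm tall, with a rectangular window opening cut through it. The opening is 1206 mm wide and 1026 mm tall; its sill is at z = 1116 mm and its near (−x) edge is 1239 mm from the wall's −x end. The opening passes through the full wall thickness.


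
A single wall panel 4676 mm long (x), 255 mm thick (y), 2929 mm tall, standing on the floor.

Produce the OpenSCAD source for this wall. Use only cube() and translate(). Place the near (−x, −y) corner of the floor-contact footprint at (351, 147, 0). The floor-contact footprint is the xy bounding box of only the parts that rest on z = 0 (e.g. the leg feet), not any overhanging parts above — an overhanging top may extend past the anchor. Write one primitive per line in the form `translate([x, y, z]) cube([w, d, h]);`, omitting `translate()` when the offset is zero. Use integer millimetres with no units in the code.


translate([351, 147, 0]) cube([4676, 255, 2929]);


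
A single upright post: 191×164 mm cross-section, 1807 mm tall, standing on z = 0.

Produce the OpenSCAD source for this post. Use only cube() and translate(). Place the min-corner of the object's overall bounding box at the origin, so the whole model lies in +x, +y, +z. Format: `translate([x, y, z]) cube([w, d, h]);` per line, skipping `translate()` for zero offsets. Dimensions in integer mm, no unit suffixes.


cube([191, 164, 1807]);


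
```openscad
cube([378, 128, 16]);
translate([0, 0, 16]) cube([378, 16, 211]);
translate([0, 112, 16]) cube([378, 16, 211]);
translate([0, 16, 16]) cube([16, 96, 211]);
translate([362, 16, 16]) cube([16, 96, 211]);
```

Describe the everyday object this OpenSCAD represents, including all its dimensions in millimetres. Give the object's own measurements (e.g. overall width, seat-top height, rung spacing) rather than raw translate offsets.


An open-topped rectangular box: outside dimensions 378×128×227 mm, with a uniform wall and base thickness of 16 mm. The base is a full 378×128 slab on the floor; four walls sit on top of the base. The front and back walls (the −y and +y sides) span the full width; the two side walls fit between them.


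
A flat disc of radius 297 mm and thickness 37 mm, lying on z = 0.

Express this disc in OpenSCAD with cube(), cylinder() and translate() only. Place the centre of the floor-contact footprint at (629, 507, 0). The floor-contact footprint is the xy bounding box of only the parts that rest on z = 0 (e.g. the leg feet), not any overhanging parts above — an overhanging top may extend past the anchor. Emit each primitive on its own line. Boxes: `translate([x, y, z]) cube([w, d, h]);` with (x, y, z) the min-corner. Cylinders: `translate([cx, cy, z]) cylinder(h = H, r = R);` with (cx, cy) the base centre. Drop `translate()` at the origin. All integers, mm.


translate([629, 507, 0]) cylinder(h = 37, r = 297);


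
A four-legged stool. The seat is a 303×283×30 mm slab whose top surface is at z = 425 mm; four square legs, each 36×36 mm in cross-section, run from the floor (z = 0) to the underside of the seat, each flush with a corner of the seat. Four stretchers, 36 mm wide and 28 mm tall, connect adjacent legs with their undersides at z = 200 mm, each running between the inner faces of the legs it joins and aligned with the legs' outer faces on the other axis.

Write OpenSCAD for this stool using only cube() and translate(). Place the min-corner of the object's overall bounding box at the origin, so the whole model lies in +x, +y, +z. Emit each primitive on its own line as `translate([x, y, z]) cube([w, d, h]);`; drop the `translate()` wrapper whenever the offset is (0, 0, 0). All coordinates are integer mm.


translate([0, 0, 395]) cube([303, 283, 30]);
cube([36, 36, 395]);
translate([267, 0, 0]) cube([36, 36, 395]);
translate([0, 247, 0]) cube([36, 36, 395]);
translate([267, 247, 0]) cube([36, 36, 395]);
translate([36, 0, 200]) cube([231, 36, 28]);
translate([36, 247, 200]) cube([231, 36, 28]);
translate([0, 36, 200]) cube([36, 211, 28]);
translate([267, 36, 200]) cube([36, 211, 28]);


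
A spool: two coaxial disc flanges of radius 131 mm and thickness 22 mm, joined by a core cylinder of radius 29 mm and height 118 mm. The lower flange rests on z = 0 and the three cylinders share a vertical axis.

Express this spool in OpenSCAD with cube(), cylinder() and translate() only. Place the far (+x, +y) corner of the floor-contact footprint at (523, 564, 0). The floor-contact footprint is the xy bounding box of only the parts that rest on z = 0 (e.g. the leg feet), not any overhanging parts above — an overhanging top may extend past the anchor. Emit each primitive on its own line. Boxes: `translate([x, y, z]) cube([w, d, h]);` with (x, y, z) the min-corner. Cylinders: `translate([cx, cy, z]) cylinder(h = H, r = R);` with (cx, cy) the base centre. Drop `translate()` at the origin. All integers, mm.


translate([392, 433, 0]) cylinder(h = 22, r = 131);
translate([392, 433, 22]) cylinder(h = 118, r = 29);
translate([392, 433, 140]) cylinder(h = 22, r = 131);


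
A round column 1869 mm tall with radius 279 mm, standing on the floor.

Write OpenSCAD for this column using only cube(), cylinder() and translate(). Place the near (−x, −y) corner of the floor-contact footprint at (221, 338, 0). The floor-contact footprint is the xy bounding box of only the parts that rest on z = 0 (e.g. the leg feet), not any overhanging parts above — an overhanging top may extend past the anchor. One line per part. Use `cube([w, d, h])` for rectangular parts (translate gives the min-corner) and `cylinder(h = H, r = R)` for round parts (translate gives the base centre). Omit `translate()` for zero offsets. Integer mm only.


translate([500, 617, 0]) cylinder(h = 1869, r = 279);


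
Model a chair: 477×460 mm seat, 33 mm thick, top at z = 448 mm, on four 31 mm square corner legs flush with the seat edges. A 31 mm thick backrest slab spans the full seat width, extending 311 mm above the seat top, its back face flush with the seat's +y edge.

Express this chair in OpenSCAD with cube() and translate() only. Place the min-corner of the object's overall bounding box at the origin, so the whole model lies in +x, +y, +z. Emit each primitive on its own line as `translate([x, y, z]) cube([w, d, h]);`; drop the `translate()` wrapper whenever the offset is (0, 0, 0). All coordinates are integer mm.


translate([0, 0, 415]) cube([477, 460, 33]);
cube([31, 31, 415]);
translate([446, 0, 0]) cube([31, 31, 415]);
translate([0, 429, 0]) cube([31, 31, 415]);
translate([446, 429, 0]) cube([31, 31, 415]);
translate([0, 429, 448]) cube([477, 31, 311]);


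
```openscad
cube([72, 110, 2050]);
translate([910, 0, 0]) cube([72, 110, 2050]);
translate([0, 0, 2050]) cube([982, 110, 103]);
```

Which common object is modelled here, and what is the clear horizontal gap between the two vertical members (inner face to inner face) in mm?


A door frame. The clear opening width is 838 mm.

Two 2050 mm tall posts with a header on top — a door frame. The left jamb is 72 mm wide at x = 0; the right jamb starts at x = 910. The clear opening is 910 − 72 = 838 mm.


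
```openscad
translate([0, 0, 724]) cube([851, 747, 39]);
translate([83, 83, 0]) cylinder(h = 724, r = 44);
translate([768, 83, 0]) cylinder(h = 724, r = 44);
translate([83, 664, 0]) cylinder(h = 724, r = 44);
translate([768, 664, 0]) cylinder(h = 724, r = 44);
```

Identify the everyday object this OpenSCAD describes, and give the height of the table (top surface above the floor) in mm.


A table. The table height is 763 mm.

A 851×747×39 slab sits at z = 724 on four Ø88 mm round legs — a table. The top surface is at 724 + 39 = 763 mm.


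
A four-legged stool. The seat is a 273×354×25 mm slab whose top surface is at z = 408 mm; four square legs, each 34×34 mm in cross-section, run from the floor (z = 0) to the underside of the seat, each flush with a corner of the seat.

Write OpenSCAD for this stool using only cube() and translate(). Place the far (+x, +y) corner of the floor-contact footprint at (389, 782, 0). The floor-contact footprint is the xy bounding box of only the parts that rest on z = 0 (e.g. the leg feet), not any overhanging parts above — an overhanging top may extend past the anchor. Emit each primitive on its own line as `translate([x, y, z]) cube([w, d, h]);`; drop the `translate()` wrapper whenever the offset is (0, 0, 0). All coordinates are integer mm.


translate([116, 428, 383]) cube([273, 354, 25]);
translate([116, 428, 0]) cube([34, 34, 383]);
translate([355, 428, 0]) cube([34, 34, 383]);
translate([116, 748, 0]) cube([34, 34, 383]);
translate([355, 748, 0]) cube([34, 34, 383]);


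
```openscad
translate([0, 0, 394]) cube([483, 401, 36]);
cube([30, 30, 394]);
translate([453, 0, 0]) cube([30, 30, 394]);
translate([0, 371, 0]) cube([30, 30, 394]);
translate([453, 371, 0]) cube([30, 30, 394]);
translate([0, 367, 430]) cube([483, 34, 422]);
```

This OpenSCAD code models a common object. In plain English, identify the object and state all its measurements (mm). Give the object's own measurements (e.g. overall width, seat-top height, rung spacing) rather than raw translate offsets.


A chair. The seat is a 483×401×36 mm slab with its top at z = 430 mm, on four 30×30 mm corner legs (flush with the seat edges, standing on z = 0). A flat backrest 34 mm thick, 422 mm tall, spans the full seat width and rises from the seat top along its +y edge, rear face flush with the rear of the seat.


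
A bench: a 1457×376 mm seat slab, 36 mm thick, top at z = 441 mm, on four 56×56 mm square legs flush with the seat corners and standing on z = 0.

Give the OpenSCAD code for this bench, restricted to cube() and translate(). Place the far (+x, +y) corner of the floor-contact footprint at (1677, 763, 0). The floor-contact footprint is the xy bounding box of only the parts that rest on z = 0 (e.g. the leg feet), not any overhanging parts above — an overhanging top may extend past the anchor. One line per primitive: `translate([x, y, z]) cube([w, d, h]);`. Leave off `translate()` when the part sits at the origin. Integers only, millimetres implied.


translate([220, 387, 405]) cube([1457, 376, 36]);
translate([220, 387, 0]) cube([56, 56, 405]);
translate([220, 707, 0]) cube([56, 56, 405]);
translate([1621, 387, 0]) cube([56, 56, 405]);
translate([1621, 707, 0]) cube([56, 56, 405]);


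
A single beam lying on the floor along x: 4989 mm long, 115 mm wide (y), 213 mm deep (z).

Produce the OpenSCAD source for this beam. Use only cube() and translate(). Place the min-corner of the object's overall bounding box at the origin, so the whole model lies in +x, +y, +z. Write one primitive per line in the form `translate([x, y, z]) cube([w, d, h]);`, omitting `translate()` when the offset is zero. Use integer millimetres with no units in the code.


cube([4989, 115, 213]);


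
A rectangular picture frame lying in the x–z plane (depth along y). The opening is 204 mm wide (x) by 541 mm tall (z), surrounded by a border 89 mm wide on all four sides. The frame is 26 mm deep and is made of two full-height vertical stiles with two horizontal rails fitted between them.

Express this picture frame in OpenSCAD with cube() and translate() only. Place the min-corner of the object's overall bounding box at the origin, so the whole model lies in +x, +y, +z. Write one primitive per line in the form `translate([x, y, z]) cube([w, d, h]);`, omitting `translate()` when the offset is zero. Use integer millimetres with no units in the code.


cube([89, 26, 719]);
translate([293, 0, 0]) cube([89, 26, 719]);
translate([89, 0, 0]) cube([204, 26, 89]);
translate([89, 0, 630]) cube([204, 26, 89]);


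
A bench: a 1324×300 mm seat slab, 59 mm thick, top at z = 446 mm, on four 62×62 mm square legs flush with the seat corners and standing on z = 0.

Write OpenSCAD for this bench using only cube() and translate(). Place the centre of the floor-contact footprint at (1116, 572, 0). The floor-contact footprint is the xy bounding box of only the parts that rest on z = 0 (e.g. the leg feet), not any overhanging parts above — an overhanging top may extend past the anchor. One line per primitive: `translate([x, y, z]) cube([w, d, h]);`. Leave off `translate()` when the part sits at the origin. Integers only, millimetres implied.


translate([454, 422, 387]) cube([1324, 300, 59]);
translate([454, 422, 0]) cube([62, 62, 387]);
translate([454, 660, 0]) cube([62, 62, 387]);
translate([1716, 422, 0]) cube([62, 62, 387]);
translate([1716, 660, 0]) cube([62, 62, 387]);


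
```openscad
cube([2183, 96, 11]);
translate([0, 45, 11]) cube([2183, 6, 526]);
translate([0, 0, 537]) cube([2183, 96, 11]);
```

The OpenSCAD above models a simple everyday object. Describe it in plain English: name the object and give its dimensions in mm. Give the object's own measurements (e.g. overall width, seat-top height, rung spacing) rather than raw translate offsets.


An I-beam lying along x, 2183 mm long. Overall section height 548 mm. Two flanges 96 mm wide (y) and 11 mm thick, one on the floor and one at the top; a web 6 mm thick runs between them, centred on the flange width.


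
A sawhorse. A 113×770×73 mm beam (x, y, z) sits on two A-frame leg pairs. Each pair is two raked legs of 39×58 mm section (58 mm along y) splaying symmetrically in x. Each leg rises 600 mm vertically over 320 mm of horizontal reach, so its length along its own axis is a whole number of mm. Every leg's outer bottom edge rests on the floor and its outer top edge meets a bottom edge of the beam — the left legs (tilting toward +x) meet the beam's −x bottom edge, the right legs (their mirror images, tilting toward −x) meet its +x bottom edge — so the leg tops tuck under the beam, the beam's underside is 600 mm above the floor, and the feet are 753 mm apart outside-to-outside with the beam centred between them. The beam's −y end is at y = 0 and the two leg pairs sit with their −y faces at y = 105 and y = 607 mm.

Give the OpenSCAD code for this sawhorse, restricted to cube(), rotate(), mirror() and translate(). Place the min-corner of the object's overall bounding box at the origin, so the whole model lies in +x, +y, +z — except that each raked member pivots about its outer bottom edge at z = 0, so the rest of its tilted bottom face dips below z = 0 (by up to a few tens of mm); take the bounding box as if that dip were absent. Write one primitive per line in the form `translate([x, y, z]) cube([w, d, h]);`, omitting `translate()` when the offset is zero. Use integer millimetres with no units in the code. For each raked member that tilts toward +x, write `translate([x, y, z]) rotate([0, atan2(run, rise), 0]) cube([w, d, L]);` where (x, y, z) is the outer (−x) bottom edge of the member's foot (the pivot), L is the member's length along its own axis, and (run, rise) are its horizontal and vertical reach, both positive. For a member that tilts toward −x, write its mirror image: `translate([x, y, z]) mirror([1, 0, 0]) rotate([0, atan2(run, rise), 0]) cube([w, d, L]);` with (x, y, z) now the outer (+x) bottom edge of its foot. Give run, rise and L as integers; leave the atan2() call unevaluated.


translate([320, 0, 600]) cube([113, 770, 73]);
translate([0, 105, 0]) rotate([0, atan2(320, 600), 0]) cube([39, 58, 680]);
translate([753, 105, 0]) mirror([1, 0, 0]) rotate([0, atan2(320, 600), 0]) cube([39, 58, 680]);
translate([0, 607, 0]) rotate([0, atan2(320, 600), 0]) cube([39, 58, 680]);
translate([753, 607, 0]) mirror([1, 0, 0]) rotate([0, atan2(320, 600), 0]) cube([39, 58, 680]);


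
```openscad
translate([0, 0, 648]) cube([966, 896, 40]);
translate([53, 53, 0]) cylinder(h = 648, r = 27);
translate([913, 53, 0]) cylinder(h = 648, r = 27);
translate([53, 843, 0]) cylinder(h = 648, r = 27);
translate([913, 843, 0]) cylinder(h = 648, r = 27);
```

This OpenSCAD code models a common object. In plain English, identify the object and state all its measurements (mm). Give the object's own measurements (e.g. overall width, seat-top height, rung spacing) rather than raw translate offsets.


A rectangular dining table. The top is 966×896×40 mm with its upper surface at z = 688 mm. It stands on four round legs of 54 mm diameter, each leg's bounding box inset 26 mm from the nearest pair of top edges, running from the floor to the underside of the top.


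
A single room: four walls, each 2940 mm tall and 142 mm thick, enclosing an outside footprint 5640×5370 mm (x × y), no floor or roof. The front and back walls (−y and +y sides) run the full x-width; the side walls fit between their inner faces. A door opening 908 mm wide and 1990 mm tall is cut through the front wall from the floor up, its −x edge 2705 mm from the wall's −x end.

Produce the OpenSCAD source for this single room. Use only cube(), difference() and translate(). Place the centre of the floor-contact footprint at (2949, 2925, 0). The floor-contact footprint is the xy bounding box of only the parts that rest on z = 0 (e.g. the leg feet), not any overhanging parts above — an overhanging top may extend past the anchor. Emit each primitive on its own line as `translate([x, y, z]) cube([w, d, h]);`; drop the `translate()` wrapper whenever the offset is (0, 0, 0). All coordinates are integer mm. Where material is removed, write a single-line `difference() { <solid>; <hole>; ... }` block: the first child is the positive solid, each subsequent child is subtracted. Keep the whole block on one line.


difference() { translate([129, 240, 0]) cube([5640, 142, 2940]); translate([2834, 240, 0]) cube([908, 142, 1990]); }
translate([129, 5468, 0]) cube([5640, 142, 2940]);
translate([129, 382, 0]) cube([142, 5086, 2940]);
translate([5627, 382, 0]) cube([142, 5086, 2940]);


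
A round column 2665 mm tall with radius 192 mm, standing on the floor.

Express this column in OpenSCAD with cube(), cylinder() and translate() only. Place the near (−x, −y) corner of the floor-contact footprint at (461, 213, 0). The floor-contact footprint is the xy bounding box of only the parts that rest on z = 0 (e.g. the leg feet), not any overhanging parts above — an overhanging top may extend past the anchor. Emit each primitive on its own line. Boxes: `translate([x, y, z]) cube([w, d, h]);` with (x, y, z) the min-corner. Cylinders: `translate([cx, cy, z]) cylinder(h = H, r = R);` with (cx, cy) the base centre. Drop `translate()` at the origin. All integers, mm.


translate([653, 405, 0]) cylinder(h = 2665, r = 192);


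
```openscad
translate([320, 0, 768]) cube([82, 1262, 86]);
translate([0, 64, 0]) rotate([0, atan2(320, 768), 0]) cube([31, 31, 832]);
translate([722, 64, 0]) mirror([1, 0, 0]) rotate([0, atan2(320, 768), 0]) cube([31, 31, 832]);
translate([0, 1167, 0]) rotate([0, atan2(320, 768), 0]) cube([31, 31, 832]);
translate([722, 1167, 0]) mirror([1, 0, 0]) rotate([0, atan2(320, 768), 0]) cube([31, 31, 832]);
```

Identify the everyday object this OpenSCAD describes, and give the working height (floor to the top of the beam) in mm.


A sawhorse. The overall height is 854 mm.

A beam across two mirrored pairs of raked legs — a sawhorse. The beam's underside is at z = 768 (matching the legs' vertical rise in atan2(320, 768)) and the beam is 86 mm tall, so its top is at 768 + 86 = 854 mm. The raked legs top out at the beam's underside, so that is the highest point.


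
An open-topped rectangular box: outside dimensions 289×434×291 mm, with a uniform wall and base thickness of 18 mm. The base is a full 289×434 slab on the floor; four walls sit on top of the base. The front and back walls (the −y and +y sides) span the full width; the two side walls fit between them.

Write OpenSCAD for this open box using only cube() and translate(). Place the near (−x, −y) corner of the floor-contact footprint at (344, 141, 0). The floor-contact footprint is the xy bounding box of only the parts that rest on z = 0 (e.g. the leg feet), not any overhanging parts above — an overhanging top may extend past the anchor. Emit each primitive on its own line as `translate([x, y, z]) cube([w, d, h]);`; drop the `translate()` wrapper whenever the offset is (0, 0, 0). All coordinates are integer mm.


translate([344, 141, 0]) cube([289, 434, 18]);
translate([344, 141, 18]) cube([289, 18, 273]);
translate([344, 557, 18]) cube([289, 18, 273]);
translate([344, 159, 18]) cube([18, 398, 273]);
translate([615, 159, 18]) cube([18, 398, 273]);
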